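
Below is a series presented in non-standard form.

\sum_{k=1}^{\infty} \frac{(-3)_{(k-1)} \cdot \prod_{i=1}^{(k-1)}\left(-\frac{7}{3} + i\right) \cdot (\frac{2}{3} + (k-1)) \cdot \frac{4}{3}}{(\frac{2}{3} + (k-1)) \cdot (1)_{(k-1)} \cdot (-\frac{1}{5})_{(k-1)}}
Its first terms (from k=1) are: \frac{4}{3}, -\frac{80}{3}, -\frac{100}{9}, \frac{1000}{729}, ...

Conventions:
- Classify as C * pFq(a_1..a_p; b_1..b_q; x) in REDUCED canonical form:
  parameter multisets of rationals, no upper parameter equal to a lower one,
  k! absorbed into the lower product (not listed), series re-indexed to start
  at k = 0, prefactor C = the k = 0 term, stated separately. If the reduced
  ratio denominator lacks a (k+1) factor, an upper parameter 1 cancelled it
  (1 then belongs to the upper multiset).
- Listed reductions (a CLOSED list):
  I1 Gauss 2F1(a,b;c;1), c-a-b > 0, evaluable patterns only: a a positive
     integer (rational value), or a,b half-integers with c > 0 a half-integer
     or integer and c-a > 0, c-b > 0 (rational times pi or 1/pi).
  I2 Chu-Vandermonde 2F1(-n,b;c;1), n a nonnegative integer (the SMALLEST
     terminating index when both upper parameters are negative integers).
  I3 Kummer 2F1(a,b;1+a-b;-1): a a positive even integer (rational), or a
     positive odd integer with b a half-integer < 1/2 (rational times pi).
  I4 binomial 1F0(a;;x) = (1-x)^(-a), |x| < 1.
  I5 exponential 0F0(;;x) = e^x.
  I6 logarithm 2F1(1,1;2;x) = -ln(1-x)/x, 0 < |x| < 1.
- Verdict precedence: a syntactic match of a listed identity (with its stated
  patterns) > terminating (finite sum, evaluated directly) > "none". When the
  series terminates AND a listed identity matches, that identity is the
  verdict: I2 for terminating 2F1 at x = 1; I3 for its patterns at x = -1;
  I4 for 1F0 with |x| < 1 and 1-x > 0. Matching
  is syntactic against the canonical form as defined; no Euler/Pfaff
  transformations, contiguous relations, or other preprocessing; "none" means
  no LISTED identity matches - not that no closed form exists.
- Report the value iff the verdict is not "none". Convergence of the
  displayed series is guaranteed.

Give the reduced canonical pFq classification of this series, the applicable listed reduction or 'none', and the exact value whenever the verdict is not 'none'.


At argument 1: a 2F1 with upper {-3, -\frac{4}{3}}, lower {-\frac{1}{5}}, scaled by C = \frac{4}{3}. Verdict: this is Chu-Vandermonde (I2) (terminating 2F1 at x = 1 with n = 3, b = -4/3, c = -\frac{1}{5}). Value: -\frac{25568}{729}.

First insight: with t_0 = \frac{4}{3}, (1)_k (prefactor 4/3) is k! itself.
Term ratio: r(k) = 1 * (k-3) (k-\frac{4}{3}) / [(k-\frac{1}{5}) (k+1)] ; factor over Q: parameters, x = 1, and C = \frac{4}{3}.


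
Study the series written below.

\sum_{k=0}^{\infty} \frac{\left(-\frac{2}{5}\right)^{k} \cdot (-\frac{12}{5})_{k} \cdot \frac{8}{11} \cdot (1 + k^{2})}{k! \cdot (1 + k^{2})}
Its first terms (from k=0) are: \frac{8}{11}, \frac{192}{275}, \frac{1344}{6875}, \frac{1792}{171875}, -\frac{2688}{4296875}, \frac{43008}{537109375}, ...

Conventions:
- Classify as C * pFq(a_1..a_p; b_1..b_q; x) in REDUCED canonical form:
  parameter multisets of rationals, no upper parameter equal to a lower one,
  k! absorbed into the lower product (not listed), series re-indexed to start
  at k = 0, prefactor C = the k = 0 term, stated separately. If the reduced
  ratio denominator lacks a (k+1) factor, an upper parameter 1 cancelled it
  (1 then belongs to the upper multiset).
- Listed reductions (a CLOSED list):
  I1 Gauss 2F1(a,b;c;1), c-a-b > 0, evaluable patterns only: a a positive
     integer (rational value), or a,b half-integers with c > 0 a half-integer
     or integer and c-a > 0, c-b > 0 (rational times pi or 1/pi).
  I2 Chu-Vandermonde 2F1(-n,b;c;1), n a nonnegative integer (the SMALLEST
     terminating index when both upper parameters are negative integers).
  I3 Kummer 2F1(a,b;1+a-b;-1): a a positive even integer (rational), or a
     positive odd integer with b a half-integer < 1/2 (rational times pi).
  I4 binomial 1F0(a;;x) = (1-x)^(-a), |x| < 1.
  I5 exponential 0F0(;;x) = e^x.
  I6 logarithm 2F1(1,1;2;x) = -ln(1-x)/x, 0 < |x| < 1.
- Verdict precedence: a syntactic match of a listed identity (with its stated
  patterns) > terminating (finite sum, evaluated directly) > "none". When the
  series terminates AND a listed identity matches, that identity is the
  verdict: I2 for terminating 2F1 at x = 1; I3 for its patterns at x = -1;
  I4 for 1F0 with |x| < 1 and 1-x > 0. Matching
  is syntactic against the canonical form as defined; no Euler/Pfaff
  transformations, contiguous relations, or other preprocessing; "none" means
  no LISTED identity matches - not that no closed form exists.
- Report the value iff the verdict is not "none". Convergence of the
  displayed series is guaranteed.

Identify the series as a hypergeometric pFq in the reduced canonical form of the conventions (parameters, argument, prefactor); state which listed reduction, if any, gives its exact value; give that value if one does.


Canonical form: C = \frac{8}{11} times 1F0 with upper {-\frac{12}{5}}, lower {-}, x = -\frac{2}{5}. Verdict: binomial (I4) applies (the 1F0 binomial series: exponent 12/5, x = -\frac{2}{5}). Its exact value is \frac{8}{11} \cdot \left(\frac{7}{5}\right)^{\frac{12}{5}}.

Key observation: t_0 = \frac{8}{11} here, and striking the common factor k^2 + 1 reduces the term (C = 8/11, x = -2/5).
Adjacent-term ratio: r(k) = -\frac{2}{5} * (k-\frac{12}{5}) / [(k+1)] ; factor over Q: parameters, x = -\frac{2}{5}, and C = \frac{8}{11}.


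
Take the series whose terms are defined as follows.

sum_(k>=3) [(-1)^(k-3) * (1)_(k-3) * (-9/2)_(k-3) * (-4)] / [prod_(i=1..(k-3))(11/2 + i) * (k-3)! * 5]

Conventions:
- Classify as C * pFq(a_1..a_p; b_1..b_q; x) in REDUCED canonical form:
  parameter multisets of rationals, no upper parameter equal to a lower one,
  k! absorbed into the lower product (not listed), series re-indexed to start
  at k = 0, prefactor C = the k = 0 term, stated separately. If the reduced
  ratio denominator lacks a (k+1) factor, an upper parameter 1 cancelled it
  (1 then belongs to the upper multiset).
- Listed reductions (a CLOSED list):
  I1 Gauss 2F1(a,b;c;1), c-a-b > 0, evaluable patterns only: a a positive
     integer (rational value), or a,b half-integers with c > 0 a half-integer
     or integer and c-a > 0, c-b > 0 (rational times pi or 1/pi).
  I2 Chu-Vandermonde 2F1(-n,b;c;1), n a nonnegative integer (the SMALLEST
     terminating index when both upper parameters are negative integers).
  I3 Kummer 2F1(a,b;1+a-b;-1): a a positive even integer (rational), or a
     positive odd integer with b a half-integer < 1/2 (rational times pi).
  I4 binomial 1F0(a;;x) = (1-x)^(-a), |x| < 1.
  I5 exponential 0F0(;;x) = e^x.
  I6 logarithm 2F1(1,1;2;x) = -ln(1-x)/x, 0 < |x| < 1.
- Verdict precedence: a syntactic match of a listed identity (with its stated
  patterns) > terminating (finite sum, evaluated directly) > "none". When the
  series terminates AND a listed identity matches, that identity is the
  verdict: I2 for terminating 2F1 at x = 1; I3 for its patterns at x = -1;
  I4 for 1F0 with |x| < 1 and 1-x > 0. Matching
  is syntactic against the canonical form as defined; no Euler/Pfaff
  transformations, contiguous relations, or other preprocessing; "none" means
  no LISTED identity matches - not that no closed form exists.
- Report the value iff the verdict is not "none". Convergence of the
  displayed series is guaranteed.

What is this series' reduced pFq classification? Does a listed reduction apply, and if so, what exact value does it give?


At argument -1: a 2F1 with upper {-9/2, 1}, lower {13/2}, scaled by C = -4/5. Verdict: this is Kummer's theorem (I3) (x = -1; c = 13/2 equals 1+a-b for upper {-9/2, 1}: listed pattern). Value: (-693/1280) * pi.

First insight: t_0 being -4/5, the lower running product (C = -4/5, x = -1) is a rising factorial.
Consecutive-term ratio: r(k) = (-1) * (k-9/2) (k+1) / [(k+13/2) (k+1)] - rational in k, leading ratio (-1); with t_0 = -4/5, classification follows.


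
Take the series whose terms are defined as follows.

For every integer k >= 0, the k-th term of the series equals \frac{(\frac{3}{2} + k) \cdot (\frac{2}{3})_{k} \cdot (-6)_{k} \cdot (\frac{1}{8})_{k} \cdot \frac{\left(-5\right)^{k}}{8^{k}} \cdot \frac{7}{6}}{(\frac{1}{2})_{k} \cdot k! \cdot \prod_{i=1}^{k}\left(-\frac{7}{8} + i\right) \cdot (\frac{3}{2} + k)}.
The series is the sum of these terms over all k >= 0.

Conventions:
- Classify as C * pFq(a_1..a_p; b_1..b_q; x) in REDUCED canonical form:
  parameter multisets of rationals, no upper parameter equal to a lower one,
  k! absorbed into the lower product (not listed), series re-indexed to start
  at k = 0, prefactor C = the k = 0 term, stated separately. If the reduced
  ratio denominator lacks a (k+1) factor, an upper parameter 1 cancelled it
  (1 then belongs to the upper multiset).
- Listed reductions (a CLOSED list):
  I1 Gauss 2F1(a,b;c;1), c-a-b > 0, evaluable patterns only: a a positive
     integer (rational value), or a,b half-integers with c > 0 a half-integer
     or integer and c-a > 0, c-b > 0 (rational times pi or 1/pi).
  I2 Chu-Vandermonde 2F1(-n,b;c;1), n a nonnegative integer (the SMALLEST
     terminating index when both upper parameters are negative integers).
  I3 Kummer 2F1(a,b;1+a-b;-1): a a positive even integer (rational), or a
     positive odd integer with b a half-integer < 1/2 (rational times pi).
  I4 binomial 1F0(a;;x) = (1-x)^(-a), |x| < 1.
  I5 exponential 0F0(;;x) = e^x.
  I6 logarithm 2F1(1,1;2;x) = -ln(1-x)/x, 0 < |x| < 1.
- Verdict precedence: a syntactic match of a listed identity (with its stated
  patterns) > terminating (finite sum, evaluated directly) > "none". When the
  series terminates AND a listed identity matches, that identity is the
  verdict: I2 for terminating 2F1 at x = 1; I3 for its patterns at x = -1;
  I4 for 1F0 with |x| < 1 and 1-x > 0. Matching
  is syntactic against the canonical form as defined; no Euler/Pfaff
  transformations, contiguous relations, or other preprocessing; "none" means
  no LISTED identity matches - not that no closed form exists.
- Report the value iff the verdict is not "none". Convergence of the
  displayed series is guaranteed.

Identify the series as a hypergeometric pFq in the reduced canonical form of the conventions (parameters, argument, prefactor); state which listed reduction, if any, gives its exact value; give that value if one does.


Reduced: x = -\frac{5}{8}, 2F1, upper = {-6, \frac{2}{3}}, lower = {\frac{1}{2}}, C = \frac{7}{6}. Verdict: terminating (-6 upstairs). 7 nonzero terms in all; added directly. Exact value: \frac{480995183}{15116544}.

Key observation: from the first term \frac{7}{6}: the two geometric factors (prefactor 7/6) combine into one argument.
Ratio: r(k) = -\frac{5}{8} * (k-6) (k+\frac{2}{3}) / [(k+\frac{1}{2}) (k+1)] - rational in k. x = -\frac{5}{8}; t_0 = \frac{7}{6}; negate the roots.


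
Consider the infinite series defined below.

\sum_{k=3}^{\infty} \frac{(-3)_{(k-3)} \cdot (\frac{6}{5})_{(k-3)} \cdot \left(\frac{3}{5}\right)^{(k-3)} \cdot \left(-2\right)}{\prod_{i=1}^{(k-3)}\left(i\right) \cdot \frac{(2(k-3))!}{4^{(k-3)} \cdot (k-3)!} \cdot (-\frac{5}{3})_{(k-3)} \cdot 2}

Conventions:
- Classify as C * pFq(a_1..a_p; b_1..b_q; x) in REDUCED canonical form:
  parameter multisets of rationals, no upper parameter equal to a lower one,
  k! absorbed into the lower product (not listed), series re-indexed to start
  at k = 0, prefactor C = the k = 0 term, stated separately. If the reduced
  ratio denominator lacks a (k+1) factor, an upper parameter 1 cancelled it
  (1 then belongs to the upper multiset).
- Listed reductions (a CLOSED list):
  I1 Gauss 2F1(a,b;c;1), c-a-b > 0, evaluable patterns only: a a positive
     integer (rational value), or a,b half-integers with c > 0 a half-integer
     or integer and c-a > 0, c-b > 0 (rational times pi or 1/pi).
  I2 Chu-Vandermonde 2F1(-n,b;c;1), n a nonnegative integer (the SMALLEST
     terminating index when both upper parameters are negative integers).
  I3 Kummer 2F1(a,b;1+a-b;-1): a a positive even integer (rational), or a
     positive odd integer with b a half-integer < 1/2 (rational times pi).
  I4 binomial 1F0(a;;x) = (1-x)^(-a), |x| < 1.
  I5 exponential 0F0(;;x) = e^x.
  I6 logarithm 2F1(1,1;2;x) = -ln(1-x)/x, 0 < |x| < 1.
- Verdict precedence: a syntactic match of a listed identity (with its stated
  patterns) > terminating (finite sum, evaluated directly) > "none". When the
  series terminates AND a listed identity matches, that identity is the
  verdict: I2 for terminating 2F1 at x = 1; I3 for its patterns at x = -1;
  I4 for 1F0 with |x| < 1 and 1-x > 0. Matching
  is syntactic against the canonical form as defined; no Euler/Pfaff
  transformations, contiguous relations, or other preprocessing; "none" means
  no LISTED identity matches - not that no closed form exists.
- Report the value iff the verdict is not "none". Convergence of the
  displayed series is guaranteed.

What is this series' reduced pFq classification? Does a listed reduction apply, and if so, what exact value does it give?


The series (x = \frac{3}{5}) is 2F2: upper {-3, \frac{6}{5}}, lower {-\frac{5}{3}, \frac{1}{2}}, prefactor -1. Verdict: terminating - upper parameter -3 makes this a finite sum (last index 3), evaluated exactly. Exact value: -\frac{1713193}{390625}.

Key observation: from the first term -1: the lower (2k)!/(4^k k!) block (prefactor -1) is (1/2)_k.
Ratio: r(k) = \frac{3}{5} * (k-3) (k+\frac{6}{5}) / [(k-\frac{5}{3}) (k+\frac{1}{2}) (k+1)] - rational in k. x = \frac{3}{5}; t_0 = -1; negate the roots.


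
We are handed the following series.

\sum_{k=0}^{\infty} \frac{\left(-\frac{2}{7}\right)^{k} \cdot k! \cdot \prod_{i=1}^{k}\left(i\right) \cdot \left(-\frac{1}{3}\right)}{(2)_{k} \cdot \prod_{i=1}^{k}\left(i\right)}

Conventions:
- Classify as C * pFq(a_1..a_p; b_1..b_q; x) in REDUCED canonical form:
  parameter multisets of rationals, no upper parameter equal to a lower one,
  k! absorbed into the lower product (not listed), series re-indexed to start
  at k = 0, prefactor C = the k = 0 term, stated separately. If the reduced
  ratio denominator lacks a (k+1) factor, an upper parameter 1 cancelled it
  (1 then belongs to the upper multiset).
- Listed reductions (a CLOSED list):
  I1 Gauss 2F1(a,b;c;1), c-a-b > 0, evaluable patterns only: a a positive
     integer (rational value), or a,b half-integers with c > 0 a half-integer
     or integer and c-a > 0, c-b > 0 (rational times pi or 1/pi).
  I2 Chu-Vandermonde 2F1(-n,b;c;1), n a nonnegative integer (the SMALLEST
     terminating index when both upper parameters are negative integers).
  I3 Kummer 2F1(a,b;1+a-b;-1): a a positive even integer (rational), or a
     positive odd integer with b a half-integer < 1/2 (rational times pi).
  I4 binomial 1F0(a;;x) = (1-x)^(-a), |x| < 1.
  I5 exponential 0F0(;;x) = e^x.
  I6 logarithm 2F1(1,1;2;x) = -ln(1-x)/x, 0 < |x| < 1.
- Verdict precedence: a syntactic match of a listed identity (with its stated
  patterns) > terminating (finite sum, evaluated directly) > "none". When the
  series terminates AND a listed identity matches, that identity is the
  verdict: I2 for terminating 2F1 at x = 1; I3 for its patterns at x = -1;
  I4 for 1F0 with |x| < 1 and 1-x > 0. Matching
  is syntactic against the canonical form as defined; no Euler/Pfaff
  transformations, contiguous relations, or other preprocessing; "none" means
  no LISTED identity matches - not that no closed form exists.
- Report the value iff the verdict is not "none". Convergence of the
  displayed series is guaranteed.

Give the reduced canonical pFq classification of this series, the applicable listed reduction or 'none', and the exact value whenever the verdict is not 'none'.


Structural cue: x = -\frac{2}{7} and the product of the first k integers (C = -1/3, x = -2/7) is k!.
Adjacent-term ratio: r(k) = -\frac{2}{7} * (k+1) (k+1) / [(k+2) (k+1)] - poly over poly, x = -\frac{2}{7} from leading terms; C = -\frac{1}{3} at k = 0.

x = -\frac{2}{7} here; the reduced form reads 2F1, upper {1, 1}, lower {2}, C = -\frac{1}{3}. Verdict: this is the logarithmic series (I6) (the logarithm: parameters (1,1;2), x = -\frac{2}{7}). Its exact value is \left(-\frac{7}{6}\right) \cdot \ln\left(\frac{9}{7}\right).


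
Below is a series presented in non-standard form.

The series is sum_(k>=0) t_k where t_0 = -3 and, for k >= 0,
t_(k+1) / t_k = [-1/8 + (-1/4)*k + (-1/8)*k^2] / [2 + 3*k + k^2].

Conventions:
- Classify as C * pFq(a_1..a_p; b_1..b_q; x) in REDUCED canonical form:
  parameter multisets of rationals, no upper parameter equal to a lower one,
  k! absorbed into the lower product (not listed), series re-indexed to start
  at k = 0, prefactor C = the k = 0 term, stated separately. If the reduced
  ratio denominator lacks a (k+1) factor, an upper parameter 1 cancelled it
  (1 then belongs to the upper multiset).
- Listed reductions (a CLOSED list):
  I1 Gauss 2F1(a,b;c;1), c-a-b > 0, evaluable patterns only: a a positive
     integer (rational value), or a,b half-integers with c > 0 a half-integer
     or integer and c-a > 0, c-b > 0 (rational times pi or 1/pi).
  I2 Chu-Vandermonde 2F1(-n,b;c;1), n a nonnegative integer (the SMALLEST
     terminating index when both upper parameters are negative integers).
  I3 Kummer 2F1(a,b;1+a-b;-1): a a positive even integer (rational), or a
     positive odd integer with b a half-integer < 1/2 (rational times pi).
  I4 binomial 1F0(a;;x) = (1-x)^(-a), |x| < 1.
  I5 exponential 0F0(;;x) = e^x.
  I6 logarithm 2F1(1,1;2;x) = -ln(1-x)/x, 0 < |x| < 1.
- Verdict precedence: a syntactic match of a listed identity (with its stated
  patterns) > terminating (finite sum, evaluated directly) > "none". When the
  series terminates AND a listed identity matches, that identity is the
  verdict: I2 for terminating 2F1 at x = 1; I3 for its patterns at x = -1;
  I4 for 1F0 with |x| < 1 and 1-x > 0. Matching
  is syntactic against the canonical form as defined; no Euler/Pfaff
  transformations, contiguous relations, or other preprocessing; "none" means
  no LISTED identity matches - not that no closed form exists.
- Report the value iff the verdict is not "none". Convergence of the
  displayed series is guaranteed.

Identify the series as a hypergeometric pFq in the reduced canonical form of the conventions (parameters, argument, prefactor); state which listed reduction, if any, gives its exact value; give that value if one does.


Structural cue: with t_0 = -3, roots of the ratio polynomials (prefactor -3) are the negated parameters.
Consecutive-term ratio: r(k) = (-1/8) * (k+1) (k+1) / [(k+2) (k+1)] - rational in k. x = (-1/8); t_0 = -3; negate the roots.

With C = -3: the canonical form is 2F1(1, 1; 2; -1/8). Verdict: the I6 logarithm reduction matches (the logarithm: parameters (1,1;2), x = -1/8). Sum: (-24) * ln(9/8).


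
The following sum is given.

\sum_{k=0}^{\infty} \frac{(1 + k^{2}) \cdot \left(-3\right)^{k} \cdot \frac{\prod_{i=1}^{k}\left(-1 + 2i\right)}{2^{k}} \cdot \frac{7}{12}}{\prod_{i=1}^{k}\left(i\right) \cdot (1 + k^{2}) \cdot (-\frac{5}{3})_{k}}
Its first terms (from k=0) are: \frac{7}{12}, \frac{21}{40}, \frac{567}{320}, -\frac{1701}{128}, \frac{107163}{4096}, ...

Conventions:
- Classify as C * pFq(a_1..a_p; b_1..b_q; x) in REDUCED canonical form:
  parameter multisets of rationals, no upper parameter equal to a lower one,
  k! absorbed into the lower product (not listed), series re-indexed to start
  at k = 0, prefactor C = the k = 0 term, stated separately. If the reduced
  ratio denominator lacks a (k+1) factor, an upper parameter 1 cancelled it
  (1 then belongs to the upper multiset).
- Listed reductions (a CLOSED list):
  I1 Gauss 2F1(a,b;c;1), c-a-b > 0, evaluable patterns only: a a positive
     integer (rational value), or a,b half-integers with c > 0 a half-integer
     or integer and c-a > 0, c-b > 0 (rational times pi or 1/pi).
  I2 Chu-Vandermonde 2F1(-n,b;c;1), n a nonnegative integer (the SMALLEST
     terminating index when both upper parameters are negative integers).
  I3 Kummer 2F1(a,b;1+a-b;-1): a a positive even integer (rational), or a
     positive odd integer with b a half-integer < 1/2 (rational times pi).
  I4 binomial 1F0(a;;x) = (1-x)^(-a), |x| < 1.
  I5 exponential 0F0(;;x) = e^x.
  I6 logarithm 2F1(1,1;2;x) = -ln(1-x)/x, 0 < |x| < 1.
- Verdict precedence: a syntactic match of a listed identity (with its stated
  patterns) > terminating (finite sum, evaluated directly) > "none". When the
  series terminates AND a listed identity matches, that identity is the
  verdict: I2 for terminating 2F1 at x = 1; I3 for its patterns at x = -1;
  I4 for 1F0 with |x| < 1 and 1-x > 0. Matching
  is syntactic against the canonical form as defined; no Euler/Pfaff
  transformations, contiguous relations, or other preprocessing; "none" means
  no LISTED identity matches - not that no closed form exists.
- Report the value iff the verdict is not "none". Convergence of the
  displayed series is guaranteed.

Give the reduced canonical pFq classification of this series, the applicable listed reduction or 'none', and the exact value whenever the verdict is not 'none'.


At argument -3: a 1F1 with upper {\frac{1}{2}}, lower {-\frac{5}{3}}, scaled by C = \frac{7}{12}. Verdict: none - at argument -3 the multisets {\frac{1}{2}} ; {-\frac{5}{3}} match no listed identity.

The tell: t_0 being \frac{7}{12}, k^2 + 1 divides numerator and denominator alike; C = 7/12 after cancelling.
Ratio: r(k) = -3 * (k+\frac{1}{2}) / [(k-\frac{5}{3}) (k+1)] - rational; roots negated = parameters, x = -3, C = \frac{7}{12}.


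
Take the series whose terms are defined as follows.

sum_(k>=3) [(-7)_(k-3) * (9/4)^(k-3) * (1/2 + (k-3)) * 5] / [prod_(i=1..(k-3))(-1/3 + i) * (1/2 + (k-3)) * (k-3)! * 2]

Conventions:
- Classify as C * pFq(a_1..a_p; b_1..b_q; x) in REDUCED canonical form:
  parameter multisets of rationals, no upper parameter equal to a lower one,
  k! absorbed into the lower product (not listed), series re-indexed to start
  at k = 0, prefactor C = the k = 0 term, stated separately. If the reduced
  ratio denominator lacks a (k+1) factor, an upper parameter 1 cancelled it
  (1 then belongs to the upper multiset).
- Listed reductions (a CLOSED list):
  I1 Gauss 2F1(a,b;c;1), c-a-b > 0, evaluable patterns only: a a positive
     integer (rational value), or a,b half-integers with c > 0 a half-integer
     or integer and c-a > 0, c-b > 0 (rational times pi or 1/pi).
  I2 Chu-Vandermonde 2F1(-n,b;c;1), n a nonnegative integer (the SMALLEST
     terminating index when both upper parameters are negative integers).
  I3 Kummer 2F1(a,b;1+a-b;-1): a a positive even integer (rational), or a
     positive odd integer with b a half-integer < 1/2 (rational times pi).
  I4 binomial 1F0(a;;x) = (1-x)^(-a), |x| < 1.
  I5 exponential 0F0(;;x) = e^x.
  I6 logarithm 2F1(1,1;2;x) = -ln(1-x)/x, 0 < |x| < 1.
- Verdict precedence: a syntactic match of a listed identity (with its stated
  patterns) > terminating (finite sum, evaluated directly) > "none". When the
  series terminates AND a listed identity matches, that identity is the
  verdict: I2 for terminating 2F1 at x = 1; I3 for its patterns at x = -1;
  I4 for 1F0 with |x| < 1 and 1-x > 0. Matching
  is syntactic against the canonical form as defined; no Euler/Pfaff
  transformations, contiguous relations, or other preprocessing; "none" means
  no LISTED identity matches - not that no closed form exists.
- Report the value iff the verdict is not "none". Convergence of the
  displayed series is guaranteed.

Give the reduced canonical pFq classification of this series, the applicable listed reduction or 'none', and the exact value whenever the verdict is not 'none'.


This is 5/2 * 1F1(-7; 2/3; 9/4) in reduced canonical form. Verdict: terminating. With -7 upstairs the series is a 8-term polynomial sum; evaluated term by term. Value: 13318898237/27451719680.

Key observation: t_0 = 5/2 here, and striking the common factor k + 1/2 reduces the term (C = 5/2, x = 9/4).
Term ratio: r(k) = (9/4) * (k-7) / [(k+2/3) (k+1)] - rational; roots negated = parameters, x = (9/4), C = 5/2.


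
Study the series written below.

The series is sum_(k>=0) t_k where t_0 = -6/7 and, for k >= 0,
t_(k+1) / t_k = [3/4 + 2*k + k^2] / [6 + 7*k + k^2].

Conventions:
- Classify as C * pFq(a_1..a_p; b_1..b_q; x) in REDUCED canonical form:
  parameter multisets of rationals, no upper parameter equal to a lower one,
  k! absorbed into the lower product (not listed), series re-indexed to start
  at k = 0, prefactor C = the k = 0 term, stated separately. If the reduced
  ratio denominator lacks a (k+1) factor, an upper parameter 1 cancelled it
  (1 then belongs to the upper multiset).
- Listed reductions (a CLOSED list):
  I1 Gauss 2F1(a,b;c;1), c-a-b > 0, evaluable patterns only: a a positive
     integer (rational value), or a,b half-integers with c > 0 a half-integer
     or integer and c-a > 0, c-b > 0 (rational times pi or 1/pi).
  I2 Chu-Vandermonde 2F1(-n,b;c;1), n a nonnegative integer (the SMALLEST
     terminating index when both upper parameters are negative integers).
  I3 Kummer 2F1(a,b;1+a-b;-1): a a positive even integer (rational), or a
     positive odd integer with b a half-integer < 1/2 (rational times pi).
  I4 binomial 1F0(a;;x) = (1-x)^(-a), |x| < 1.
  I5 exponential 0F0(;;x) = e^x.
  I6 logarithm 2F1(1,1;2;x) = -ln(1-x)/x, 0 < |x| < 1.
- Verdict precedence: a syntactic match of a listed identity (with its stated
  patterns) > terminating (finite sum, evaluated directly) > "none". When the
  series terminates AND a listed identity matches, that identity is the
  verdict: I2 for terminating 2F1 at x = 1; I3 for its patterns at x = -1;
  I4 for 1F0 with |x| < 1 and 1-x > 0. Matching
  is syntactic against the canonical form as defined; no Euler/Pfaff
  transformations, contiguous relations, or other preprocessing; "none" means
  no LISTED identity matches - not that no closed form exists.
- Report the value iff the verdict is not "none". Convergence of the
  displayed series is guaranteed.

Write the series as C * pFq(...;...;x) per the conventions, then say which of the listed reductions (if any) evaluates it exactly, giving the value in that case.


With C = -6/7: the canonical form is 2F1(1/2, 3/2; 6; 1). Verdict: the half-integer Gauss pattern (I1) matches (x = 1; upper {1/2, 3/2} half-integers, c = 6 in the evaluable pattern). Value: (-16384/5145) / pi.

Structural cue: t_0 being -6/7, roots of the ratio polynomials (C = -6/7) are the negated parameters.
Ratio: r(k) = 1 * (k+1/2) (k+3/2) / [(k+6) (k+1)] - rational in k. x = 1; t_0 = -6/7; negate the roots.


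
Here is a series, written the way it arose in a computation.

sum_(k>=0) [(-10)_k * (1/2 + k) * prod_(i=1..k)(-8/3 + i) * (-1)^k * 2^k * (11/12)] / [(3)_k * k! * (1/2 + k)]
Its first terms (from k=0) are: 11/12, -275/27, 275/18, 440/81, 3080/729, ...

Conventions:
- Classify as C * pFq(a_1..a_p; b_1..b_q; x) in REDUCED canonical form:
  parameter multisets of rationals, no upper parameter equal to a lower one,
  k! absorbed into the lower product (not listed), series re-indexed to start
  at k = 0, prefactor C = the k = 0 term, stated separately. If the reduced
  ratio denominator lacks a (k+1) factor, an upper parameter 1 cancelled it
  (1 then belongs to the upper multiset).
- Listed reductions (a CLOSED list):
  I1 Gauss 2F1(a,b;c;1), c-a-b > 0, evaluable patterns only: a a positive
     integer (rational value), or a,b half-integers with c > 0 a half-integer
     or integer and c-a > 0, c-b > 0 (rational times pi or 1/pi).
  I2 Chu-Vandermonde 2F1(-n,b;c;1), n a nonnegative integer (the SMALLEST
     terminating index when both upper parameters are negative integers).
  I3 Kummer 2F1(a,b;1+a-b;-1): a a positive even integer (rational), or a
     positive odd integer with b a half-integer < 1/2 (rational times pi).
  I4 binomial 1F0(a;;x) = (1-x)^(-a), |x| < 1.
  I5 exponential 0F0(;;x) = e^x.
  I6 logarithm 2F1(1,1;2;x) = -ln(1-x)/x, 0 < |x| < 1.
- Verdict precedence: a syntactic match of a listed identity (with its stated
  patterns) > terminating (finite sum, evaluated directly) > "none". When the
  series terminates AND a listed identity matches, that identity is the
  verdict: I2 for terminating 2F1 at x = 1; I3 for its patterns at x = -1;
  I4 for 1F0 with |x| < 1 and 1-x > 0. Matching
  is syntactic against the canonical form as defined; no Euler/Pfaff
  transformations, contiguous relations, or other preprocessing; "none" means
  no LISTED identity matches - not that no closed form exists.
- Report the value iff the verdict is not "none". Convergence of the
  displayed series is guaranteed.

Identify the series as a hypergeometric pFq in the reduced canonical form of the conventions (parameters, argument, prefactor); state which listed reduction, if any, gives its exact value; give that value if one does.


With C = 11/12: the canonical form is 2F1(-10, -5/3; 3; -2). Verdict: terminating. (-10)_k vanishes past k = 10, leaving a 11-term sum, computed directly. Its exact value is 4020576779/172186884.

Key step: t_0 = 11/12 here, and the (-1)^k factor (C = 11/12, x = -2) folds into the argument's sign.
Ratio: r(k) = (-2) * (k-10) (k-5/3) / [(k+3) (k+1)] ; factor over Q: parameters, x = (-2), and C = 11/12.


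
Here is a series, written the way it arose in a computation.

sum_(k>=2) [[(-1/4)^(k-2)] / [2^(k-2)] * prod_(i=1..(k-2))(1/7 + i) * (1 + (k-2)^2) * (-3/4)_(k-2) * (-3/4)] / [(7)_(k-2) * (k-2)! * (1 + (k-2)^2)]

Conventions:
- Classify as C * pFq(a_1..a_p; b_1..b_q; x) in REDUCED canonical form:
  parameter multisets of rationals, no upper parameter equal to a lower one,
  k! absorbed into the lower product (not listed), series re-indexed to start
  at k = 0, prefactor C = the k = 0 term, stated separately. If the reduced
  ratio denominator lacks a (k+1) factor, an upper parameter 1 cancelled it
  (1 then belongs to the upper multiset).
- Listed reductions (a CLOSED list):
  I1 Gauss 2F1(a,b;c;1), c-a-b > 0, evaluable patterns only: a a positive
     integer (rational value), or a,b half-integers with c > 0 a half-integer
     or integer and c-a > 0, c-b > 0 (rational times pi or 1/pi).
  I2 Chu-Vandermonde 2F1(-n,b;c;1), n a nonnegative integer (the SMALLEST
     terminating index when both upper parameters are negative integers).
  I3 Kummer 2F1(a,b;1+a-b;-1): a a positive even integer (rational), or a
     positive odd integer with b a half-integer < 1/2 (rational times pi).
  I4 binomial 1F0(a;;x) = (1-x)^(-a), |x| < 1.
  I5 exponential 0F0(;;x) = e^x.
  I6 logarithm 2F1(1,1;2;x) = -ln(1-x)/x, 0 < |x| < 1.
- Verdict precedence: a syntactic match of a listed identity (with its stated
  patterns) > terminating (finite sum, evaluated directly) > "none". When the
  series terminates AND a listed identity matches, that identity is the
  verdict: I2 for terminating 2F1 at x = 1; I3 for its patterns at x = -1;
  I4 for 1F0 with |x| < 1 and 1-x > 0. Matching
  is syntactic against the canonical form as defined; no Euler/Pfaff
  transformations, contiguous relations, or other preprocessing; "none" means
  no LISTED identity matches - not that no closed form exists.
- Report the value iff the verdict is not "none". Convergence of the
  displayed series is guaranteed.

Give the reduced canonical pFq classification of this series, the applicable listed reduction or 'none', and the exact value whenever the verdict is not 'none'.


With C = -3/4: the canonical form is 2F1(-3/4, 8/7; 7; -1/8). Verdict: none - this 2F1 at x = -1/8 matches no listed pattern, and upper {-3/4, 8/7} holds no stopper.

Structural cue: from the first term -3/4: striking the common factor k^2 + 1 reduces the term (C = -3/4).
Term ratio: r(k) = (-1/8) * (k-3/4) (k+8/7) / [(k+7) (k+1)] - rational; roots negated = parameters, x = (-1/8), C = -3/4.


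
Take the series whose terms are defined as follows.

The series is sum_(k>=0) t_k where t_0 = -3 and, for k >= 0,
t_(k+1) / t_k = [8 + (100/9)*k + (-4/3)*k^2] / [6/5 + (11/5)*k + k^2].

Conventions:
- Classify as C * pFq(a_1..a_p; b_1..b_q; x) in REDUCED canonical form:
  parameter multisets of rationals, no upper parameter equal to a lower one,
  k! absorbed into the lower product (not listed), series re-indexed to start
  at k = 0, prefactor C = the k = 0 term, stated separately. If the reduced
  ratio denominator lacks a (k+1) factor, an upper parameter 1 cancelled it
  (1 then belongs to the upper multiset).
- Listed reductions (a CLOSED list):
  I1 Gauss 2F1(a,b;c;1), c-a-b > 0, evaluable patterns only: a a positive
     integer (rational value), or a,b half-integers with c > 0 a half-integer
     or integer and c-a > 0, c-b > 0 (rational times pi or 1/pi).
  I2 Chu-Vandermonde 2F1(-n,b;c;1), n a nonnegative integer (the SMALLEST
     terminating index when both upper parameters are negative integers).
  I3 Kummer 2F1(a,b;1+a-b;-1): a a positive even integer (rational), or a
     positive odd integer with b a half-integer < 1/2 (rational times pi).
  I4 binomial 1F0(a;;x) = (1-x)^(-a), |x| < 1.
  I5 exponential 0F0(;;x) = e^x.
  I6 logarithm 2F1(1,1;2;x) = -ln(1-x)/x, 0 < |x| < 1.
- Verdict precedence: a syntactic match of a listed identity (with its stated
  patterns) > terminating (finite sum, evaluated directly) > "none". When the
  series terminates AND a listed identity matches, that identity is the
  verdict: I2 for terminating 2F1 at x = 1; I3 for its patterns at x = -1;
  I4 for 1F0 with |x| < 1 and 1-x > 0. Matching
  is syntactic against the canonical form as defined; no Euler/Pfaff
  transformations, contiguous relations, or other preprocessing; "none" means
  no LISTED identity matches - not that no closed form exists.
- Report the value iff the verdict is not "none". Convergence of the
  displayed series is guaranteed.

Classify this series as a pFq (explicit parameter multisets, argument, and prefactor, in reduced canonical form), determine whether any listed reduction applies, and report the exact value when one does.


With C = -3: the canonical form is 2F1(-9, 2/3; 6/5; -4/3). Verdict: terminating. With -9 upstairs the series is a 10-term polynomial sum; evaluated term by term. Hence: -3284116585359219757/1901200575704859.

First insight: t_0 being -3, roots of the ratio polynomials (prefactor -3) are the negated parameters.
Term ratio: r(k) = (-4/3) * (k-9) (k+2/3) / [(k+6/5) (k+1)] - rational in k. x = (-4/3); t_0 = -3; negate the roots.


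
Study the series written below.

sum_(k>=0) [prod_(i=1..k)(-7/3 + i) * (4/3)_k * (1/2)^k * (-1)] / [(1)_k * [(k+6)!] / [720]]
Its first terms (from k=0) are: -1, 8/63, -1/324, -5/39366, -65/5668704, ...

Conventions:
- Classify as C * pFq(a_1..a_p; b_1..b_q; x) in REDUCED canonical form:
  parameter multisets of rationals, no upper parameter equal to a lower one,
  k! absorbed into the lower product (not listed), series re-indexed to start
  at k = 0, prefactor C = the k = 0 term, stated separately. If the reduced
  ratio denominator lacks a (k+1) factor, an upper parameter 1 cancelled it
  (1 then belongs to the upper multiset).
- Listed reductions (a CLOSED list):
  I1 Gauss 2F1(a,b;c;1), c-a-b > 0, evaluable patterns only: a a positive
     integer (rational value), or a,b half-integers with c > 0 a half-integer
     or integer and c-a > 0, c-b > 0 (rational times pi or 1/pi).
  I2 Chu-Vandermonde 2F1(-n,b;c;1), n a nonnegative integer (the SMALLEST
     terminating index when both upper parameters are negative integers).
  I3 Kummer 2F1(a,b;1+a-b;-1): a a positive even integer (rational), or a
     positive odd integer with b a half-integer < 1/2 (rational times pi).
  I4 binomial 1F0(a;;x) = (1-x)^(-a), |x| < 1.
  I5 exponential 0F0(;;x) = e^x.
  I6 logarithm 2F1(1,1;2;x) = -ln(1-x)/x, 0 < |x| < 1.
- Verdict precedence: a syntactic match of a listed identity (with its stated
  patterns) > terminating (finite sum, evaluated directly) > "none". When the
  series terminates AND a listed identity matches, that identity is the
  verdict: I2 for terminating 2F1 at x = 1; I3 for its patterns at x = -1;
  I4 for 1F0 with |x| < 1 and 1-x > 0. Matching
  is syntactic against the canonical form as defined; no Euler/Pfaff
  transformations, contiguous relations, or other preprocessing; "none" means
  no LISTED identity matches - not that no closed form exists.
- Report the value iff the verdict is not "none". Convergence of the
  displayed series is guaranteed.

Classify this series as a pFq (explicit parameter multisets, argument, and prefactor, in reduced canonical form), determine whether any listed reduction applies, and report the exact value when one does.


At argument 1/2: a 2F1 with upper {-4/3, 4/3}, lower {7}, scaled by C = -1. Verdict: none. Every listed pattern misses the 2F1 form at 1/2, upper {-4/3, 4/3}.

Structural cue: from the first term -1: (1)_k (prefactor -1) is k! itself.
Term ratio: r(k) = (1/2) * (k-4/3) (k+4/3) / [(k+7) (k+1)] ; factor over Q: parameters, x = (1/2), and C = -1.


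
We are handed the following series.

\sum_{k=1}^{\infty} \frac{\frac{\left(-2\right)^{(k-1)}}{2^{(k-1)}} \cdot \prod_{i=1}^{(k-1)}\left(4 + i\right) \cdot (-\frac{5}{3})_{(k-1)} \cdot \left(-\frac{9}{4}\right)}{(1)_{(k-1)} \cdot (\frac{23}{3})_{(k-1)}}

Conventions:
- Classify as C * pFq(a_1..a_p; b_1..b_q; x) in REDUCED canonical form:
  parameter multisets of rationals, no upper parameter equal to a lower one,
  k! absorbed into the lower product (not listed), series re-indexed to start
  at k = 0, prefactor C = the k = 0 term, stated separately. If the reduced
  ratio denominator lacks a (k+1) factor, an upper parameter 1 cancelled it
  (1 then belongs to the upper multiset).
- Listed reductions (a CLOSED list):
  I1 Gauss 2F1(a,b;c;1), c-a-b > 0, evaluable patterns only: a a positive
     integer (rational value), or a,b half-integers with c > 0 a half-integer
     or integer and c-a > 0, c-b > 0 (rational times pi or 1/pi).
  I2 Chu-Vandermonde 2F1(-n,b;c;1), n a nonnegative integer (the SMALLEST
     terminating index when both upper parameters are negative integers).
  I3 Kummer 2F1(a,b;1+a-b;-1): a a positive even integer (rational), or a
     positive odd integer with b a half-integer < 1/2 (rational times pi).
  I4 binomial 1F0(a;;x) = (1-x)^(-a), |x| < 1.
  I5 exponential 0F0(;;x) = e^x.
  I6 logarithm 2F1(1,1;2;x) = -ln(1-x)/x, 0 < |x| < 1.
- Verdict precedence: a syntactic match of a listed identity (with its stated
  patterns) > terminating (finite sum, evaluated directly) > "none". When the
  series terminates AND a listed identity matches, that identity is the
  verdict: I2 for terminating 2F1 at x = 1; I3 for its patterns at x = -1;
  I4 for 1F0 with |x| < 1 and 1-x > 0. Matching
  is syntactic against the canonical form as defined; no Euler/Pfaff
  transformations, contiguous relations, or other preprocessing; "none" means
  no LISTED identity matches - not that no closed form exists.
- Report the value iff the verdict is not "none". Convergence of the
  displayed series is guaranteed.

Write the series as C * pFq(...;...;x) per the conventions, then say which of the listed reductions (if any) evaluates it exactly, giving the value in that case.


The series (x = -1) is 2F1: upper {-\frac{5}{3}, 5}, lower {\frac{23}{3}}, prefactor -\frac{9}{4}. Verdict: none (x = -1): each listed identity misses the multisets {-\frac{5}{3}, 5} ; {\frac{23}{3}}.

Key observation: t_0 = -\frac{9}{4} here, and the two k-th powers (C = -9/4) combine into one argument.
Ratio: r(k) = -1 * (k-\frac{5}{3}) (k+5) / [(k+\frac{23}{3}) (k+1)] - rational in k. x = -1; t_0 = -\frac{9}{4}; negate the roots.


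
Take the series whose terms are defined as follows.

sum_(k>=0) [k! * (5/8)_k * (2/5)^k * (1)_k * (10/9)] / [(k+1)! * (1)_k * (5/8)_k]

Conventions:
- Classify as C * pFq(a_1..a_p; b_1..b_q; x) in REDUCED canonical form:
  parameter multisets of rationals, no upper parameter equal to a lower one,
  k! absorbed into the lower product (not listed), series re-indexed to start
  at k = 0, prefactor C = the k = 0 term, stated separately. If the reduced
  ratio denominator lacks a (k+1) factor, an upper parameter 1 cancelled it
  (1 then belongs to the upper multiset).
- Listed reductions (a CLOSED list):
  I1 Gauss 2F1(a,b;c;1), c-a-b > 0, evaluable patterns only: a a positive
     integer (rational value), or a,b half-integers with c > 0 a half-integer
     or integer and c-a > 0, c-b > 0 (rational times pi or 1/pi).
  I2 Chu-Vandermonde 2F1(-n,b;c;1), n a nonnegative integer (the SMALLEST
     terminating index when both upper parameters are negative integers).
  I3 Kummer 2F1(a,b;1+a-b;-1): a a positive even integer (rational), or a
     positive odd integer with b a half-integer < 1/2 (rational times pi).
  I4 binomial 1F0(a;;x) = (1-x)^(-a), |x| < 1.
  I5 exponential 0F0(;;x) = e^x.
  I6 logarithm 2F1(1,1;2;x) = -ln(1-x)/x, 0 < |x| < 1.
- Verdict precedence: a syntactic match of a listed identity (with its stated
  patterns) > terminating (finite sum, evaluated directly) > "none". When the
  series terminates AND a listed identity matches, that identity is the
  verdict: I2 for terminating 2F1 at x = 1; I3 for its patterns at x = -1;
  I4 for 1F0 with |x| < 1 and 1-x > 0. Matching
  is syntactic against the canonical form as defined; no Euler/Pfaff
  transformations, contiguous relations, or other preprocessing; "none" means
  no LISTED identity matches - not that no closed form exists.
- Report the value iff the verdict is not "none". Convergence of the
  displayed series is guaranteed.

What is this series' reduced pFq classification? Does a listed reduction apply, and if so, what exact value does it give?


Classification (C = 10/9): 2F1 with upper {1, 1}, lower {2}, argument x = 2/5. Verdict: the logarithmic series (I6) applies (the logarithm: parameters (1,1;2), x = 2/5). Sum: (-25/9) * ln(3/5).

Key observation: x = (2/5) and the denominator's factorial ratio (prefactor 10/9) is a lower Pochhammer.
Ratio: r(k) = (2/5) * (k+1) (k+1) / [(k+2) (k+1)] - rational in k. x = (2/5); t_0 = 10/9; negate the roots.
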